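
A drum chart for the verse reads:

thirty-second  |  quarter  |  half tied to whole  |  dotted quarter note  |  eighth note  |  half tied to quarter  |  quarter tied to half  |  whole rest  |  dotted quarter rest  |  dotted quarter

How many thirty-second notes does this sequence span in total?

177

Convert each value to thirty-second notes: thirty-second = 1; quarter = 8; half tied to whole (half + whole) = 48; dotted quarter note = 12; eighth note = 4; half tied to quarter (half + quarter) = 24; quarter tied to half (quarter + half) = 24; whole rest = 32; dotted quarter rest = 12; dotted quarter = 12.
Total: 1 + 8 + 48 + 12 + 4 + 24 + 24 + 32 + 12 + 12 = 177 thirty-second notes.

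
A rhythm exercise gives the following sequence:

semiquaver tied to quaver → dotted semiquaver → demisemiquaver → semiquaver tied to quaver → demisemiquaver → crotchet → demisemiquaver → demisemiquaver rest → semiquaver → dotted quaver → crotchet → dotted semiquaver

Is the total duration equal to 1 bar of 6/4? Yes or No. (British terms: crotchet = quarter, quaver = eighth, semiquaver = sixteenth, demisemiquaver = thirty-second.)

One bar of 6/4 = 48 thirty-second notes.
Express everything in thirty-second notes: semiquaver tied to quaver (semiquaver + quaver) = 6; dotted semiquaver = 3; demisemiquaver = 1; semiquaver tied to quaver (semiquaver + quaver) = 6; demisemiquaver = 1; crotchet = 8; demisemiquaver = 1; demisemiquaver rest = 1; semiquaver = 2; dotted quaver = 6; crotchet = 8; dotted semiquaver = 3.
Adding: 6 + 3 + 1 + 6 + 1 + 8 + 1 + 1 + 2 + 6 + 8 + 3 = 46.
46 falls short of 48, so the answer is No.

No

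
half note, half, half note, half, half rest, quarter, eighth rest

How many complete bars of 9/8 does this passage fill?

One bar of 9/8 = 9 eighth notes.
Convert each value to eighth notes: half note = 4; half = 4; half note = 4; half = 4; half rest = 4; quarter = 2; eighth rest = 1.
Adding: 4 + 4 + 4 + 4 + 4 + 2 + 1 = 23.
23 ÷ 9 = 2 complete bars with 5 left over.

2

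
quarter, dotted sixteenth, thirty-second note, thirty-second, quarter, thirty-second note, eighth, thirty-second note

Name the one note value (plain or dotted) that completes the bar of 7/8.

The bar of 7/8 = 28 thirty-second notes.
Convert each value to thirty-second notes: quarter = 8; dotted sixteenth = 3; thirty-second note = 1; thirty-second = 1; quarter = 8; thirty-second note = 1; eighth = 4; thirty-second note = 1.
Sum: 8 + 3 + 1 + 1 + 8 + 1 + 4 + 1 = 27.
Remaining: 28 − 27 = 1 thirty-second note, which is a thirty-second note.

thirty-second note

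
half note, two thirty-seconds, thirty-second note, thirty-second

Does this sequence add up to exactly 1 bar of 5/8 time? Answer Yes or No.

Yes

One bar of 5/8 = 20 thirty-second notes.
Convert each value to thirty-second notes: half note = 16; thirty-second = 1; thirty-second = 1; thirty-second note = 1; thirty-second = 1.
Altogether 16 + 1 + 1 + 1 + 1 = 20.
20 equals 20, so the answer is Yes.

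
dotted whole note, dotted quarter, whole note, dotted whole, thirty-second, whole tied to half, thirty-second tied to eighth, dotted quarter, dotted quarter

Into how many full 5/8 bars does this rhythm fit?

One bar of 5/8 = 20 thirty-second notes.
Each duration in thirty-second notes: dotted whole note = 48; dotted quarter = 12; whole note = 32; dotted whole = 48; thirty-second = 1; whole tied to half (whole + half) = 48; thirty-second tied to eighth (thirty-second + eighth) = 5; dotted quarter = 12; dotted quarter = 12.
Altogether 48 + 12 + 32 + 48 + 1 + 48 + 5 + 12 + 12 = 218.
218 ÷ 20 = 10 complete bars with 18 left over.

10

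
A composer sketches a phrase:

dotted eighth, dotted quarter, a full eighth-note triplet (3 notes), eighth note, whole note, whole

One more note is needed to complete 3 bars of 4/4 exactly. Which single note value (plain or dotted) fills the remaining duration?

sixteenth note

3 bars of 4/4 = 48 sixteenth notes.
Convert each value to sixteenth notes: dotted eighth = 3; dotted quarter = 6; a full eighth-note triplet (3 notes) (three triplet eighths span one quarter) = 4; eighth note = 2; whole note = 16; whole = 16.
Sum: 3 + 6 + 4 + 2 + 16 + 16 = 47.
Remaining: 48 − 47 = 1 sixteenth note, which is a sixteenth note.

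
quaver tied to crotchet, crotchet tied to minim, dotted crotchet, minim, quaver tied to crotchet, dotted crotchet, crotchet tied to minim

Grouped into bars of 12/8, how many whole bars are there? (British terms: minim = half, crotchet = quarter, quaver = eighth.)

One bar of 12/8 = 12 eighth notes.
Convert each value to eighth notes: quaver tied to crotchet (quaver + crotchet) = 3; crotchet tied to minim (crotchet + minim) = 6; dotted crotchet = 3; minim = 4; quaver tied to crotchet (quaver + crotchet) = 3; dotted crotchet = 3; crotchet tied to minim (crotchet + minim) = 6.
Adding: 3 + 6 + 3 + 4 + 3 + 3 + 6 = 28.
28 ÷ 12 = 2 complete bars with 4 left over.

2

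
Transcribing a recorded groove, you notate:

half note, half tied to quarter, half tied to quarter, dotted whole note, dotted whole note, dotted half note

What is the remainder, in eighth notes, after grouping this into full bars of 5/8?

1

One bar of 5/8 = 5 eighth notes.
Convert each value to eighth notes: half note = 4; half tied to quarter (half + quarter) = 6; half tied to quarter (half + quarter) = 6; dotted whole note = 12; dotted whole note = 12; dotted half note = 6.
Sum: 4 + 6 + 6 + 12 + 12 + 6 = 46.
46 ÷ 5 = 9 complete bars with 1 eighth note remaining.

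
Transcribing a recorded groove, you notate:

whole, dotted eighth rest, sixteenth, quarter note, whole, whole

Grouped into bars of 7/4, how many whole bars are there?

One bar of 7/4 = 28 sixteenth notes.
Each duration in sixteenth notes: whole = 16; dotted eighth rest = 3; sixteenth = 1; quarter note = 4; whole = 16; whole = 16.
Adding: 16 + 3 + 1 + 4 + 16 + 16 = 56.
56 ÷ 28 = 2 complete bars with 0 left over.

2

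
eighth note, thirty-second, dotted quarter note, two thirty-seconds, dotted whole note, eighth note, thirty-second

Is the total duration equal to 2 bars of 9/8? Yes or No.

Yes

One bar of 9/8 = 36 thirty-second notes, so 2 bars = 72.
In thirty-second notes: eighth note = 4; thirty-second = 1; dotted quarter note = 12; thirty-second = 1; thirty-second = 1; dotted whole note = 48; eighth note = 4; thirty-second = 1.
Total: 4 + 1 + 12 + 1 + 1 + 48 + 4 + 1 = 72.
72 equals 72, so the answer is Yes.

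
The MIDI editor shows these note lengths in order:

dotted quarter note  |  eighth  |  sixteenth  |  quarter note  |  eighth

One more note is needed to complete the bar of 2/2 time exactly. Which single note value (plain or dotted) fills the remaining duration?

sixteenth note

The bar of 2/2 = 16 sixteenth notes.
Express everything in sixteenth notes: dotted quarter note = 6; eighth = 2; sixteenth = 1; quarter note = 4; eighth = 2.
Total: 6 + 2 + 1 + 4 + 2 = 15.
Remaining: 16 − 15 = 1 sixteenth note, which is a sixteenth note.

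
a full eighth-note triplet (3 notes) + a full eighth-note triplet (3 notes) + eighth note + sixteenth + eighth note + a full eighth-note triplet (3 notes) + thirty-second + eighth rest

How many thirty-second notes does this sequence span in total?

Each duration in thirty-second notes: a full eighth-note triplet (3 notes) (three triplet eighths span one quarter) = 8; a full eighth-note triplet (3 notes) (three triplet eighths span one quarter) = 8; eighth note = 4; sixteenth = 2; eighth note = 4; a full eighth-note triplet (3 notes) (three triplet eighths span one quarter) = 8; thirty-second = 1; eighth rest = 4.
Sum: 8 + 8 + 4 + 2 + 4 + 8 + 1 + 4 = 39 thirty-second notes.

39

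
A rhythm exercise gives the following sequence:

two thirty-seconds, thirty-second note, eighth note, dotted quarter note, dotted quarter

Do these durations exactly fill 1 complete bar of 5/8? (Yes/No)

One bar of 5/8 = 20 thirty-second notes.
Convert each value to thirty-second notes: thirty-second = 1; thirty-second = 1; thirty-second note = 1; eighth note = 4; dotted quarter note = 12; dotted quarter = 12.
Adding: 1 + 1 + 1 + 4 + 12 + 12 = 31.
31 exceeds 20, so the answer is No.

No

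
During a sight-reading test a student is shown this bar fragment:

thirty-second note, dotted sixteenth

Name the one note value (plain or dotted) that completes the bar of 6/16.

quarter note

The bar of 6/16 = 12 thirty-second notes.
Convert each value to thirty-second notes: thirty-second note = 1; dotted sixteenth = 3.
Altogether 1 + 3 = 4.
Remaining: 12 − 4 = 8 thirty-second notes, which is a quarter note.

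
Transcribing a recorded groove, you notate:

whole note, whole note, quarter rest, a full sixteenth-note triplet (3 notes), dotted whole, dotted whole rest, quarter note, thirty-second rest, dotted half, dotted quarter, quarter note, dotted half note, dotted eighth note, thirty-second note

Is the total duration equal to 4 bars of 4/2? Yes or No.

One bar of 4/2 = 64 thirty-second notes, so 4 bars = 256.
Convert each value to thirty-second notes: whole note = 32; whole note = 32; quarter rest = 8; a full sixteenth-note triplet (3 notes) (three triplet sixteenths span one eighth) = 4; dotted whole = 48; dotted whole rest = 48; quarter note = 8; thirty-second rest = 1; dotted half = 24; dotted quarter = 12; quarter note = 8; dotted half note = 24; dotted eighth note = 6; thirty-second note = 1.
Altogether 32 + 32 + 8 + 4 + 48 + 48 + 8 + 1 + 24 + 12 + 8 + 24 + 6 + 1 = 256.
256 equals 256, so the answer is Yes.

Yes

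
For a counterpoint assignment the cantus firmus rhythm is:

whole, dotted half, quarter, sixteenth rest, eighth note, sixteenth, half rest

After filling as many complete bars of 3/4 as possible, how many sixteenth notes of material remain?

One bar of 3/4 = 12 sixteenth notes.
In sixteenth notes: whole = 16; dotted half = 12; quarter = 4; sixteenth rest = 1; eighth note = 2; sixteenth = 1; half rest = 8.
Adding: 16 + 12 + 4 + 1 + 2 + 1 + 8 = 44.
44 ÷ 12 = 3 complete bars with 8 sixteenth notes remaining.

8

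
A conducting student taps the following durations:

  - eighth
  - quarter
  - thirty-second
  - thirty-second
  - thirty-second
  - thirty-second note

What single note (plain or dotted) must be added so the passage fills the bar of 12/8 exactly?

whole note

The bar of 12/8 = 48 thirty-second notes.
Express everything in thirty-second notes: eighth = 4; quarter = 8; thirty-second = 1; thirty-second = 1; thirty-second = 1; thirty-second note = 1.
Total: 4 + 8 + 1 + 1 + 1 + 1 = 16.
Remaining: 48 − 16 = 32 thirty-second notes, which is a whole note.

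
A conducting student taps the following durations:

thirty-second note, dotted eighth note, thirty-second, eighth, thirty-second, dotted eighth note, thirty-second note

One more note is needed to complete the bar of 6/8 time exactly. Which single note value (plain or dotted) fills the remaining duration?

eighth note

The bar of 6/8 = 24 thirty-second notes.
In thirty-second notes: thirty-second note = 1; dotted eighth note = 6; thirty-second = 1; eighth = 4; thirty-second = 1; dotted eighth note = 6; thirty-second note = 1.
Altogether 1 + 6 + 1 + 4 + 1 + 6 + 1 = 20.
Remaining: 24 − 20 = 4 thirty-second notes, which is a eighth note.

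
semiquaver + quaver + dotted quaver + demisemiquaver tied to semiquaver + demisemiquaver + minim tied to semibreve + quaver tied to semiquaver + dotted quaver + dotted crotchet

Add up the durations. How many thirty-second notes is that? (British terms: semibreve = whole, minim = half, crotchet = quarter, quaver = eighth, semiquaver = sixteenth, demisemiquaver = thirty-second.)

Each duration in thirty-second notes: semiquaver = 2; quaver = 4; dotted quaver = 6; demisemiquaver tied to semiquaver (demisemiquaver + semiquaver) = 3; demisemiquaver = 1; minim tied to semibreve (minim + semibreve) = 48; quaver tied to semiquaver (quaver + semiquaver) = 6; dotted quaver = 6; dotted crotchet = 12.
Adding: 2 + 4 + 6 + 3 + 1 + 48 + 6 + 6 + 12 = 88 thirty-second notes.

88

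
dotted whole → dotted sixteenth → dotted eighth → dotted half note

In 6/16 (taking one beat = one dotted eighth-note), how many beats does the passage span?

13.5

One dotted eighth-note beat = 6 thirty-second notes.
Working in thirty-second notes: dotted whole = 48; dotted sixteenth = 3; dotted eighth = 6; dotted half note = 24.
Total: 48 + 3 + 6 + 24 = 81.
81 ÷ 6 = 13.5 beats.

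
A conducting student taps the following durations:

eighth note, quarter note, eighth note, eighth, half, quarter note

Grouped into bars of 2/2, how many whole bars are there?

1

One bar of 2/2 = 8 eighth notes.
In eighth notes: eighth note = 1; quarter note = 2; eighth note = 1; eighth = 1; half = 4; quarter note = 2.
Altogether 1 + 2 + 1 + 1 + 4 + 2 = 11.
11 ÷ 8 = 1 complete bar with 3 left over.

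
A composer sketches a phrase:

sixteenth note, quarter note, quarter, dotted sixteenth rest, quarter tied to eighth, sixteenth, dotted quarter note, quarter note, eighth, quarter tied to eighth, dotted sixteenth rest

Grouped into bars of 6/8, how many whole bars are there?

One bar of 6/8 = 24 thirty-second notes.
Working in thirty-second notes: sixteenth note = 2; quarter note = 8; quarter = 8; dotted sixteenth rest = 3; quarter tied to eighth (quarter + eighth) = 12; sixteenth = 2; dotted quarter note = 12; quarter note = 8; eighth = 4; quarter tied to eighth (quarter + eighth) = 12; dotted sixteenth rest = 3.
Adding: 2 + 8 + 8 + 3 + 12 + 2 + 12 + 8 + 4 + 12 + 3 = 74.
74 ÷ 24 = 3 complete bars with 2 left over.

3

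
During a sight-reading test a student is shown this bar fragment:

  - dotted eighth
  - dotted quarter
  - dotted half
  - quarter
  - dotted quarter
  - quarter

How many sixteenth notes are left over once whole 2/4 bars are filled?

3

One bar of 2/4 = 8 sixteenth notes.
Convert each value to sixteenth notes: dotted eighth = 3; dotted quarter = 6; dotted half = 12; quarter = 4; dotted quarter = 6; quarter = 4.
Sum: 3 + 6 + 12 + 4 + 6 + 4 = 35.
35 ÷ 8 = 4 complete bars with 3 sixteenth notes remaining.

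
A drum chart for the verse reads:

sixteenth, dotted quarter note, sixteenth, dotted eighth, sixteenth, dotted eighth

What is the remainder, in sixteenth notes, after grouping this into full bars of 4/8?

7

One bar of 4/8 = 8 sixteenth notes.
Express everything in sixteenth notes: sixteenth = 1; dotted quarter note = 6; sixteenth = 1; dotted eighth = 3; sixteenth = 1; dotted eighth = 3.
Adding: 1 + 6 + 1 + 3 + 1 + 3 = 15.
15 ÷ 8 = 1 complete bar with 7 sixteenth notes remaining.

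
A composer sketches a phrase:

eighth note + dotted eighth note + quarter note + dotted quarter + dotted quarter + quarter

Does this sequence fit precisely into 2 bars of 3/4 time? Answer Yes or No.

One bar of 3/4 = 12 sixteenth notes, so 2 bars = 24.
Working in sixteenth notes: eighth note = 2; dotted eighth note = 3; quarter note = 4; dotted quarter = 6; dotted quarter = 6; quarter = 4.
Total: 2 + 3 + 4 + 6 + 6 + 4 = 25.
25 exceeds 24, so the answer is No.

No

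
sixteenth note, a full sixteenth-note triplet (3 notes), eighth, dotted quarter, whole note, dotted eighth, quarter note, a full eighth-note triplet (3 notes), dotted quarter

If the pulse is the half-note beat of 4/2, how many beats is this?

5.5

One half-note beat = 8 sixteenth notes.
In sixteenth notes: sixteenth note = 1; a full sixteenth-note triplet (3 notes) (three triplet sixteenths span one eighth) = 2; eighth = 2; dotted quarter = 6; whole note = 16; dotted eighth = 3; quarter note = 4; a full eighth-note triplet (3 notes) (three triplet eighths span one quarter) = 4; dotted quarter = 6.
Sum: 1 + 2 + 2 + 6 + 16 + 3 + 4 + 4 + 6 = 44.
44 ÷ 8 = 5.5 beats.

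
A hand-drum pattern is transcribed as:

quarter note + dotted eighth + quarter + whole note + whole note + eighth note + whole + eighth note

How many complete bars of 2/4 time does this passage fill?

7

One bar of 2/4 = 8 sixteenth notes.
In sixteenth notes: quarter note = 4; dotted eighth = 3; quarter = 4; whole note = 16; whole note = 16; eighth note = 2; whole = 16; eighth note = 2.
Adding: 4 + 3 + 4 + 16 + 16 + 2 + 16 + 2 = 63.
63 ÷ 8 = 7 complete bars with 7 left over.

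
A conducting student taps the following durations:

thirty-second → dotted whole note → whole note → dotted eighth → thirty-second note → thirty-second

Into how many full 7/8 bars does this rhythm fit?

3

One bar of 7/8 = 28 thirty-second notes.
Each duration in thirty-second notes: thirty-second = 1; dotted whole note = 48; whole note = 32; dotted eighth = 6; thirty-second note = 1; thirty-second = 1.
Total: 1 + 48 + 32 + 6 + 1 + 1 = 89.
89 ÷ 28 = 3 complete bars with 5 left over.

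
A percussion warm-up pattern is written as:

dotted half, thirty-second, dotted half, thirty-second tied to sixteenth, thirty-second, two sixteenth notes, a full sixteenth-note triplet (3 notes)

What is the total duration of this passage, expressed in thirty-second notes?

Convert each value to thirty-second notes: dotted half = 24; thirty-second = 1; dotted half = 24; thirty-second tied to sixteenth (thirty-second + sixteenth) = 3; thirty-second = 1; sixteenth note = 2; sixteenth note = 2; a full sixteenth-note triplet (3 notes) (three triplet sixteenths span one eighth) = 4.
Adding: 24 + 1 + 24 + 3 + 1 + 2 + 2 + 4 = 61 thirty-second notes.

61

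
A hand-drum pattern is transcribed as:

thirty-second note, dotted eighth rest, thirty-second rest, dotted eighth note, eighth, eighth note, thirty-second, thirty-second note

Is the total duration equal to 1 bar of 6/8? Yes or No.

One bar of 6/8 = 24 thirty-second notes.
Working in thirty-second notes: thirty-second note = 1; dotted eighth rest = 6; thirty-second rest = 1; dotted eighth note = 6; eighth = 4; eighth note = 4; thirty-second = 1; thirty-second note = 1.
Sum: 1 + 6 + 1 + 6 + 4 + 4 + 1 + 1 = 24.
24 equals 24, so the answer is Yes.

Yes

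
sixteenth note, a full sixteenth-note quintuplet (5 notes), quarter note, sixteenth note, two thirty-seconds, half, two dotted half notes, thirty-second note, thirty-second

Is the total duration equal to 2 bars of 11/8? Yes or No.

Yes

One bar of 11/8 = 44 thirty-second notes, so 2 bars = 88.
Each duration in thirty-second notes: sixteenth note = 2; a full sixteenth-note quintuplet (5 notes) (five quintuplet sixteenths span one quarter) = 8; quarter note = 8; sixteenth note = 2; thirty-second = 1; thirty-second = 1; half = 16; dotted half note = 24; dotted half note = 24; thirty-second note = 1; thirty-second = 1.
Adding: 2 + 8 + 8 + 2 + 1 + 1 + 16 + 24 + 24 + 1 + 1 = 88.
88 equals 88, so the answer is Yes.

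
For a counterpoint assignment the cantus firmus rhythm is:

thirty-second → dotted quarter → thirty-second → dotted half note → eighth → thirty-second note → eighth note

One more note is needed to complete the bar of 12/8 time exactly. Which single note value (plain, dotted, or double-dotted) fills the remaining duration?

thirty-second note

The bar of 12/8 = 48 thirty-second notes.
Convert each value to thirty-second notes: thirty-second = 1; dotted quarter = 12; thirty-second = 1; dotted half note = 24; eighth = 4; thirty-second note = 1; eighth note = 4.
Adding: 1 + 12 + 1 + 24 + 4 + 1 + 4 = 47.
Remaining: 48 − 47 = 1 thirty-second note, which is a thirty-second note.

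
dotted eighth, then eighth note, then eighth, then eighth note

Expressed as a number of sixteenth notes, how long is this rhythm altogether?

9

In sixteenth notes: dotted eighth = 3; eighth note = 2; eighth = 2; eighth note = 2.
Total: 3 + 2 + 2 + 2 = 9 sixteenth notes.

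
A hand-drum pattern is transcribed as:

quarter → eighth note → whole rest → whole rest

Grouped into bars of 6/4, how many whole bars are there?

One bar of 6/4 = 12 eighth notes.
Each duration in eighth notes: quarter = 2; eighth note = 1; whole rest = 8; whole rest = 8.
Sum: 2 + 1 + 8 + 8 = 19.
19 ÷ 12 = 1 complete bar with 7 left over.

1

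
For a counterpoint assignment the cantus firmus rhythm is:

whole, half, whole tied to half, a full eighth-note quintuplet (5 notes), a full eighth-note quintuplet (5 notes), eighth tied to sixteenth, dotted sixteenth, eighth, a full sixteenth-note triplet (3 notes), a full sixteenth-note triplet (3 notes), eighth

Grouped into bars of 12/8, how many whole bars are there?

3

One bar of 12/8 = 48 thirty-second notes.
Convert each value to thirty-second notes: whole = 32; half = 16; whole tied to half (whole + half) = 48; a full eighth-note quintuplet (5 notes) (five quintuplet eighths span one half) = 16; a full eighth-note quintuplet (5 notes) (five quintuplet eighths span one half) = 16; eighth tied to sixteenth (eighth + sixteenth) = 6; dotted sixteenth = 3; eighth = 4; a full sixteenth-note triplet (3 notes) (three triplet sixteenths span one eighth) = 4; a full sixteenth-note triplet (3 notes) (three triplet sixteenths span one eighth) = 4; eighth = 4.
Sum: 32 + 16 + 48 + 16 + 16 + 6 + 3 + 4 + 4 + 4 + 4 = 153.
153 ÷ 48 = 3 complete bars with 9 left over.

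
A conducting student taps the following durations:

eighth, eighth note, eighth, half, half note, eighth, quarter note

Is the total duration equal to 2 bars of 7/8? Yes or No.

One bar of 7/8 = 7 eighth notes, so 2 bars = 14.
In eighth notes: eighth = 1; eighth note = 1; eighth = 1; half = 4; half note = 4; eighth = 1; quarter note = 2.
Sum: 1 + 1 + 1 + 4 + 4 + 1 + 2 = 14.
14 equals 14, so the answer is Yes.

Yes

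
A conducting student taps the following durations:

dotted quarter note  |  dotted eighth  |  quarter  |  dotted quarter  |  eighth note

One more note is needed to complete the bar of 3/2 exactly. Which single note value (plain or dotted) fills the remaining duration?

dotted eighth note

The bar of 3/2 = 24 sixteenth notes.
Each duration in sixteenth notes: dotted quarter note = 6; dotted eighth = 3; quarter = 4; dotted quarter = 6; eighth note = 2.
Sum: 6 + 3 + 4 + 6 + 2 = 21.
Remaining: 24 − 21 = 3 sixteenth notes, which is a dotted eighth note.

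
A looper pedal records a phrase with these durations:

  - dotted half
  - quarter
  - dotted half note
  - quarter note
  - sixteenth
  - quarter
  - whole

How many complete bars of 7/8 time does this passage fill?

One bar of 7/8 = 14 sixteenth notes.
In sixteenth notes: dotted half = 12; quarter = 4; dotted half note = 12; quarter note = 4; sixteenth = 1; quarter = 4; whole = 16.
Altogether 12 + 4 + 12 + 4 + 1 + 4 + 16 = 53.
53 ÷ 14 = 3 complete bars with 11 left over.

3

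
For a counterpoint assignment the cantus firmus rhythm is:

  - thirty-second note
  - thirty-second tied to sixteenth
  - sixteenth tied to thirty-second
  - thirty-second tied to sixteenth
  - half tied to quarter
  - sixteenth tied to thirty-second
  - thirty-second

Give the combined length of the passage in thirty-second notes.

38

Each duration in thirty-second notes: thirty-second note = 1; thirty-second tied to sixteenth (thirty-second + sixteenth) = 3; sixteenth tied to thirty-second (sixteenth + thirty-second) = 3; thirty-second tied to sixteenth (thirty-second + sixteenth) = 3; half tied to quarter (half + quarter) = 24; sixteenth tied to thirty-second (sixteenth + thirty-second) = 3; thirty-second = 1.
Total: 1 + 3 + 3 + 3 + 24 + 3 + 1 = 38 thirty-second notes.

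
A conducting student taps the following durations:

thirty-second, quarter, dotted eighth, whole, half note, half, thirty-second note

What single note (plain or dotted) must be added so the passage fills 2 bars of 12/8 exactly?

half note

2 bars of 12/8 = 96 thirty-second notes.
Working in thirty-second notes: thirty-second = 1; quarter = 8; dotted eighth = 6; whole = 32; half note = 16; half = 16; thirty-second note = 1.
Adding: 1 + 8 + 6 + 32 + 16 + 16 + 1 = 80.
Remaining: 96 − 80 = 16 thirty-second notes, which is a half note.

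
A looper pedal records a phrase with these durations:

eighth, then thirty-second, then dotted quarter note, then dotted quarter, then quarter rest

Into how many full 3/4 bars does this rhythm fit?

One bar of 3/4 = 24 thirty-second notes.
Convert each value to thirty-second notes: eighth = 4; thirty-second = 1; dotted quarter note = 12; dotted quarter = 12; quarter rest = 8.
Altogether 4 + 1 + 12 + 12 + 8 = 37.
37 ÷ 24 = 1 complete bar with 13 left over.

1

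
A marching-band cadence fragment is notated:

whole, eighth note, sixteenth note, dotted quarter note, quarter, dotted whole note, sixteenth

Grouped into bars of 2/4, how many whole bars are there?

6

One bar of 2/4 = 8 sixteenth notes.
Express everything in sixteenth notes: whole = 16; eighth note = 2; sixteenth note = 1; dotted quarter note = 6; quarter = 4; dotted whole note = 24; sixteenth = 1.
Altogether 16 + 2 + 1 + 6 + 4 + 24 + 1 = 54.
54 ÷ 8 = 6 complete bars with 6 left over.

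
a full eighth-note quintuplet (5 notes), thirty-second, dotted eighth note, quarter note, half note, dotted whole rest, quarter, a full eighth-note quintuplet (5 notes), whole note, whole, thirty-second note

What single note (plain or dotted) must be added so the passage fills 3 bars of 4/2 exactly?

quarter note

3 bars of 4/2 = 192 thirty-second notes.
Each duration in thirty-second notes: a full eighth-note quintuplet (5 notes) (five quintuplet eighths span one half) = 16; thirty-second = 1; dotted eighth note = 6; quarter note = 8; half note = 16; dotted whole rest = 48; quarter = 8; a full eighth-note quintuplet (5 notes) (five quintuplet eighths span one half) = 16; whole note = 32; whole = 32; thirty-second note = 1.
Altogether 16 + 1 + 6 + 8 + 16 + 48 + 8 + 16 + 32 + 32 + 1 = 184.
Remaining: 192 − 184 = 8 thirty-second notes, which is a quarter note.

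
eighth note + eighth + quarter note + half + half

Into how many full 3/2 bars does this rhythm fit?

One bar of 3/2 = 12 eighth notes.
Working in eighth notes: eighth note = 1; eighth = 1; quarter note = 2; half = 4; half = 4.
Altogether 1 + 1 + 2 + 4 + 4 = 12.
12 ÷ 12 = 1 complete bar with 0 left over.

1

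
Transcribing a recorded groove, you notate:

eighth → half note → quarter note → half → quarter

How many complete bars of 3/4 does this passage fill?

One bar of 3/4 = 6 eighth notes.
Working in eighth notes: eighth = 1; half note = 4; quarter note = 2; half = 4; quarter = 2.
Total: 1 + 4 + 2 + 4 + 2 = 13.
13 ÷ 6 = 2 complete bars with 1 left over.

2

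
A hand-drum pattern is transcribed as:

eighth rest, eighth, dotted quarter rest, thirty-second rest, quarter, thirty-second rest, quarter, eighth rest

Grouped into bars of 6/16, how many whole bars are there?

3

One bar of 6/16 = 12 thirty-second notes.
In thirty-second notes: eighth rest = 4; eighth = 4; dotted quarter rest = 12; thirty-second rest = 1; quarter = 8; thirty-second rest = 1; quarter = 8; eighth rest = 4.
Sum: 4 + 4 + 12 + 1 + 8 + 1 + 8 + 4 = 42.
42 ÷ 12 = 3 complete bars with 6 left over.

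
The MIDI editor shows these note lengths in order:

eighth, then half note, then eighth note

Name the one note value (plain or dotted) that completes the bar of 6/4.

dotted half note

The bar of 6/4 = 12 eighth notes.
Each duration in eighth notes: eighth = 1; half note = 4; eighth note = 1.
Adding: 1 + 4 + 1 = 6.
Remaining: 12 − 6 = 6 eighth notes, which is a dotted half note.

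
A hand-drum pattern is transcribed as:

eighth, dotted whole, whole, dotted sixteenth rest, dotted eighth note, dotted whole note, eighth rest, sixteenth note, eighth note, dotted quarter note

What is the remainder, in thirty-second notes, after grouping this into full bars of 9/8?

19

One bar of 9/8 = 36 thirty-second notes.
Express everything in thirty-second notes: eighth = 4; dotted whole = 48; whole = 32; dotted sixteenth rest = 3; dotted eighth note = 6; dotted whole note = 48; eighth rest = 4; sixteenth note = 2; eighth note = 4; dotted quarter note = 12.
Adding: 4 + 48 + 32 + 3 + 6 + 48 + 4 + 2 + 4 + 12 = 163.
163 ÷ 36 = 4 complete bars with 19 thirty-second notes remaining.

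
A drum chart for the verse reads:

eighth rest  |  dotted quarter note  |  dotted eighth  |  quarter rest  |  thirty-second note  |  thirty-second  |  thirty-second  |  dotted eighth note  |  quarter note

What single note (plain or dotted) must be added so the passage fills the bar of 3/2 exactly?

The bar of 3/2 = 48 thirty-second notes.
Convert each value to thirty-second notes: eighth rest = 4; dotted quarter note = 12; dotted eighth = 6; quarter rest = 8; thirty-second note = 1; thirty-second = 1; thirty-second = 1; dotted eighth note = 6; quarter note = 8.
Total: 4 + 12 + 6 + 8 + 1 + 1 + 1 + 6 + 8 = 47.
Remaining: 48 − 47 = 1 thirty-second note, which is a thirty-second note.

thirty-second note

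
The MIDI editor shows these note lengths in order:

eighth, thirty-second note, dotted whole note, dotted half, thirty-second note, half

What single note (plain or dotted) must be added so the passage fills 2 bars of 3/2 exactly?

sixteenth note

2 bars of 3/2 = 96 thirty-second notes.
Express everything in thirty-second notes: eighth = 4; thirty-second note = 1; dotted whole note = 48; dotted half = 24; thirty-second note = 1; half = 16.
Total: 4 + 1 + 48 + 24 + 1 + 16 = 94.
Remaining: 96 − 94 = 2 thirty-second notes, which is a sixteenth note.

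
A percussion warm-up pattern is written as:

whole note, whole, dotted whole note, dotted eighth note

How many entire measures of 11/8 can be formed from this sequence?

One bar of 11/8 = 22 sixteenth notes.
Each duration in sixteenth notes: whole note = 16; whole = 16; dotted whole note = 24; dotted eighth note = 3.
Adding: 16 + 16 + 24 + 3 = 59.
59 ÷ 22 = 2 complete bars with 15 left over.

2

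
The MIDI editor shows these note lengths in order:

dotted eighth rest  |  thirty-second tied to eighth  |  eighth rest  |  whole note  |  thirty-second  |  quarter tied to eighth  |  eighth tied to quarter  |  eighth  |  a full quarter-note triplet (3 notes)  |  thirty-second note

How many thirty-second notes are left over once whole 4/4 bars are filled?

29

One bar of 4/4 = 32 thirty-second notes.
Convert each value to thirty-second notes: dotted eighth rest = 6; thirty-second tied to eighth (thirty-second + eighth) = 5; eighth rest = 4; whole note = 32; thirty-second = 1; quarter tied to eighth (quarter + eighth) = 12; eighth tied to quarter (eighth + quarter) = 12; eighth = 4; a full quarter-note triplet (3 notes) (three triplet quarters span one half) = 16; thirty-second note = 1.
Total: 6 + 5 + 4 + 32 + 1 + 12 + 12 + 4 + 16 + 1 = 93.
93 ÷ 32 = 2 complete bars with 29 thirty-second notes remaining.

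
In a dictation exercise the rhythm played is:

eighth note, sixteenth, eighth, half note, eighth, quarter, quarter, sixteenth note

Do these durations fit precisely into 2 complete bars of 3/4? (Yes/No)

One bar of 3/4 = 12 sixteenth notes, so 2 bars = 24.
Working in sixteenth notes: eighth note = 2; sixteenth = 1; eighth = 2; half note = 8; eighth = 2; quarter = 4; quarter = 4; sixteenth note = 1.
Altogether 2 + 1 + 2 + 8 + 2 + 4 + 4 + 1 = 24.
24 equals 24, so the answer is Yes.

Yes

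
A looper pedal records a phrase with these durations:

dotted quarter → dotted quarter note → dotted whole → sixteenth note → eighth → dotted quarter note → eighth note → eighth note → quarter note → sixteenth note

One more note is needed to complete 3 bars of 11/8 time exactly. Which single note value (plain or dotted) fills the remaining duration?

3 bars of 11/8 = 66 sixteenth notes.
In sixteenth notes: dotted quarter = 6; dotted quarter note = 6; dotted whole = 24; sixteenth note = 1; eighth = 2; dotted quarter note = 6; eighth note = 2; eighth note = 2; quarter note = 4; sixteenth note = 1.
Adding: 6 + 6 + 24 + 1 + 2 + 6 + 2 + 2 + 4 + 1 = 54.
Remaining: 66 − 54 = 12 sixteenth notes, which is a dotted half note.

dotted half note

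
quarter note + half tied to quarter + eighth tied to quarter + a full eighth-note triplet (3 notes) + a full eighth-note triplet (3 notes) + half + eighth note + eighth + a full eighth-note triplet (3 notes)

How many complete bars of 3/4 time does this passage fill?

One bar of 3/4 = 6 eighth notes.
Working in eighth notes: quarter note = 2; half tied to quarter (half + quarter) = 6; eighth tied to quarter (eighth + quarter) = 3; a full eighth-note triplet (3 notes) (three triplet eighths span one quarter) = 2; a full eighth-note triplet (3 notes) (three triplet eighths span one quarter) = 2; half = 4; eighth note = 1; eighth = 1; a full eighth-note triplet (3 notes) (three triplet eighths span one quarter) = 2.
Altogether 2 + 6 + 3 + 2 + 2 + 4 + 1 + 1 + 2 = 23.
23 ÷ 6 = 3 complete bars with 5 left over.

3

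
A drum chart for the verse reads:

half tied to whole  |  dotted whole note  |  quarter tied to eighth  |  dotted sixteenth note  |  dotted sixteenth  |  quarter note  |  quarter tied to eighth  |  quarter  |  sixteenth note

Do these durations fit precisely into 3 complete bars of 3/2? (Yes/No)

One bar of 3/2 = 48 thirty-second notes, so 3 bars = 144.
Convert each value to thirty-second notes: half tied to whole (half + whole) = 48; dotted whole note = 48; quarter tied to eighth (quarter + eighth) = 12; dotted sixteenth note = 3; dotted sixteenth = 3; quarter note = 8; quarter tied to eighth (quarter + eighth) = 12; quarter = 8; sixteenth note = 2.
Total: 48 + 48 + 12 + 3 + 3 + 8 + 12 + 8 + 2 = 144.
144 equals 144, so the answer is Yes.

Yes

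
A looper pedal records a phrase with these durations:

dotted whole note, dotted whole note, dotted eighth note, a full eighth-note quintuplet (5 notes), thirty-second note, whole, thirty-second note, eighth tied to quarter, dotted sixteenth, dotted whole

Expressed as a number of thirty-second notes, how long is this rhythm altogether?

215

Express everything in thirty-second notes: dotted whole note = 48; dotted whole note = 48; dotted eighth note = 6; a full eighth-note quintuplet (5 notes) (five quintuplet eighths span one half) = 16; thirty-second note = 1; whole = 32; thirty-second note = 1; eighth tied to quarter (eighth + quarter) = 12; dotted sixteenth = 3; dotted whole = 48.
Adding: 48 + 48 + 6 + 16 + 1 + 32 + 1 + 12 + 3 + 48 = 215 thirty-second notes.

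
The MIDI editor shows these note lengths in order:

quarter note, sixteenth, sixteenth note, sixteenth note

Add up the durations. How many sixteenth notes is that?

7

Convert each value to sixteenth notes: quarter note = 4; sixteenth = 1; sixteenth note = 1; sixteenth note = 1.
Total: 4 + 1 + 1 + 1 = 7 sixteenth notes.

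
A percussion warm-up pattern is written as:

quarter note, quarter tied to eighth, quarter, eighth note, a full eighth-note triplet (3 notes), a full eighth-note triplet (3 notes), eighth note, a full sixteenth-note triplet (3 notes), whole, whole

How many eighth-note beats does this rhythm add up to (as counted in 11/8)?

One eighth-note beat = 2 sixteenth notes.
Convert each value to sixteenth notes: quarter note = 4; quarter tied to eighth (quarter + eighth) = 6; quarter = 4; eighth note = 2; a full eighth-note triplet (3 notes) (three triplet eighths span one quarter) = 4; a full eighth-note triplet (3 notes) (three triplet eighths span one quarter) = 4; eighth note = 2; a full sixteenth-note triplet (3 notes) (three triplet sixteenths span one eighth) = 2; whole = 16; whole = 16.
Sum: 4 + 6 + 4 + 2 + 4 + 4 + 2 + 2 + 16 + 16 = 60.
60 ÷ 2 = 30 beats.

30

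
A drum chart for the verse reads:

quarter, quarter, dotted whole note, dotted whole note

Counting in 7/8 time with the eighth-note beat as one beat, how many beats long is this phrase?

28

One eighth-note beat = 2 sixteenth notes.
In sixteenth notes: quarter = 4; quarter = 4; dotted whole note = 24; dotted whole note = 24.
Altogether 4 + 4 + 24 + 24 = 56.
56 ÷ 2 = 28 beats.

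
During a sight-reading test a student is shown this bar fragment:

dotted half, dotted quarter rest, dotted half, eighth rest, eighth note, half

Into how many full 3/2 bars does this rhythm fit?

One bar of 3/2 = 12 eighth notes.
Convert each value to eighth notes: dotted half = 6; dotted quarter rest = 3; dotted half = 6; eighth rest = 1; eighth note = 1; half = 4.
Adding: 6 + 3 + 6 + 1 + 1 + 4 = 21.
21 ÷ 12 = 1 complete bar with 9 left over.

1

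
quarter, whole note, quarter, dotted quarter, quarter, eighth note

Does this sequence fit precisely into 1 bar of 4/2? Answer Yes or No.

One bar of 4/2 = 16 eighth notes.
Express everything in eighth notes: quarter = 2; whole note = 8; quarter = 2; dotted quarter = 3; quarter = 2; eighth note = 1.
Altogether 2 + 8 + 2 + 3 + 2 + 1 = 18.
18 exceeds 16, so the answer is No.

No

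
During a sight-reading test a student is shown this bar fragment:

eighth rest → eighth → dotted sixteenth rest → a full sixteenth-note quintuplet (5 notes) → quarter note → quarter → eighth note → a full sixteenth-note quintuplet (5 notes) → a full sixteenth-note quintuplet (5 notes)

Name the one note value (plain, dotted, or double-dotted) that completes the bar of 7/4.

thirty-second note

The bar of 7/4 = 56 thirty-second notes.
In thirty-second notes: eighth rest = 4; eighth = 4; dotted sixteenth rest = 3; a full sixteenth-note quintuplet (5 notes) (five quintuplet sixteenths span one quarter) = 8; quarter note = 8; quarter = 8; eighth note = 4; a full sixteenth-note quintuplet (5 notes) (five quintuplet sixteenths span one quarter) = 8; a full sixteenth-note quintuplet (5 notes) (five quintuplet sixteenths span one quarter) = 8.
Total: 4 + 4 + 3 + 8 + 8 + 8 + 4 + 8 + 8 = 55.
Remaining: 56 − 55 = 1 thirty-second note, which is a thirty-second note.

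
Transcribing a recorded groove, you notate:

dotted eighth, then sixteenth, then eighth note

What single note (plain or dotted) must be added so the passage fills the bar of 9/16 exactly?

dotted eighth note

The bar of 9/16 = 9 sixteenth notes.
Convert each value to sixteenth notes: dotted eighth = 3; sixteenth = 1; eighth note = 2.
Adding: 3 + 1 + 2 = 6.
Remaining: 9 − 6 = 3 sixteenth notes, which is a dotted eighth note.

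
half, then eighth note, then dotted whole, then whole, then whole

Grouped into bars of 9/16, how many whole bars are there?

One bar of 9/16 = 9 sixteenth notes.
Express everything in sixteenth notes: half = 8; eighth note = 2; dotted whole = 24; whole = 16; whole = 16.
Adding: 8 + 2 + 24 + 16 + 16 = 66.
66 ÷ 9 = 7 complete bars with 3 left over.

7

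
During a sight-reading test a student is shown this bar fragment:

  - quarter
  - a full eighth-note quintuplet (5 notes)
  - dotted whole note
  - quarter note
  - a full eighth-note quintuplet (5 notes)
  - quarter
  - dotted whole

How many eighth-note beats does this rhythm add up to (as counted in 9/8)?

One eighth-note beat = 2 sixteenth notes.
Each duration in sixteenth notes: quarter = 4; a full eighth-note quintuplet (5 notes) (five quintuplet eighths span one half) = 8; dotted whole note = 24; quarter note = 4; a full eighth-note quintuplet (5 notes) (five quintuplet eighths span one half) = 8; quarter = 4; dotted whole = 24.
Total: 4 + 8 + 24 + 4 + 8 + 4 + 24 = 76.
76 ÷ 2 = 38 beats.

38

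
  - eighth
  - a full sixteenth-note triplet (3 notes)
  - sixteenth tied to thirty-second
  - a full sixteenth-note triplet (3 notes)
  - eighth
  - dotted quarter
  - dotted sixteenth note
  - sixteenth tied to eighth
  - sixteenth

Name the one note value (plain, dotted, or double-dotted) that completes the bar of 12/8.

The bar of 12/8 = 48 thirty-second notes.
Convert each value to thirty-second notes: eighth = 4; a full sixteenth-note triplet (3 notes) (three triplet sixteenths span one eighth) = 4; sixteenth tied to thirty-second (sixteenth + thirty-second) = 3; a full sixteenth-note triplet (3 notes) (three triplet sixteenths span one eighth) = 4; eighth = 4; dotted quarter = 12; dotted sixteenth note = 3; sixteenth tied to eighth (sixteenth + eighth) = 6; sixteenth = 2.
Adding: 4 + 4 + 3 + 4 + 4 + 12 + 3 + 6 + 2 = 42.
Remaining: 48 − 42 = 6 thirty-second notes, which is a dotted eighth note.

dotted eighth note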